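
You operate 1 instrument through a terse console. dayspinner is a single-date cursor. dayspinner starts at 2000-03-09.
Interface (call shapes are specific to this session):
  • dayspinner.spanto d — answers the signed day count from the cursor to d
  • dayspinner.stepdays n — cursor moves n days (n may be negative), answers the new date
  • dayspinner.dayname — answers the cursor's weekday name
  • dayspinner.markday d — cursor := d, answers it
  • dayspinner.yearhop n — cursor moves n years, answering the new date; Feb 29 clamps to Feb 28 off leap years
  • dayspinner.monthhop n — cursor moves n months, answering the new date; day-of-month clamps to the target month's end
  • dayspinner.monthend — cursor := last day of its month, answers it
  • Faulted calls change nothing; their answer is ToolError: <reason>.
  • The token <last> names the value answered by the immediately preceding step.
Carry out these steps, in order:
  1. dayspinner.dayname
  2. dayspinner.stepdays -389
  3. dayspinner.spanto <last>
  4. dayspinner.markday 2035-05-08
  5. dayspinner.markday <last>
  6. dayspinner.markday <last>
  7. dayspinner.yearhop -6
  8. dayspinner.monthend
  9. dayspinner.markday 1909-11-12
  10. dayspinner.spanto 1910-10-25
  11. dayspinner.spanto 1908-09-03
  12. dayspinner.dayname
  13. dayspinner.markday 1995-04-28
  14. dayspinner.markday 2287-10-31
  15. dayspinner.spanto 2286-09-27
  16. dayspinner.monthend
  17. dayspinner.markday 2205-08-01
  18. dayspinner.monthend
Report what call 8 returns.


;; 1. dayname() == Thursday
;; 2. stepdays(-389) == 1999-02-14
;; 3. spanto(<last>) == 0
;; 4. markday(2035-05-08) == 2035-05-08
;; 5. markday(<last>) == 2035-05-08
;; 6. markday(<last>) == 2035-05-08
;; 7. yearhop(-6) == 2029-05-08
;; 8. monthend() == 2029-05-31
;; 9. markday(1909-11-12) == 1909-11-12
;; 10. spanto(1910-10-25) == 347
;; 11. spanto(1908-09-03) == -435
;; 12. dayname() == Friday
;; 13. markday(1995-04-28) == 1995-04-28
;; 14. markday(2287-10-31) == 2287-10-31
;; 15. spanto(2286-09-27) == -399
;; 16. monthend() == 2287-10-31
;; 17. markday(2205-08-01) == 2205-08-01
;; 18. monthend() == 2205-08-31

Answer: 2029-05-31


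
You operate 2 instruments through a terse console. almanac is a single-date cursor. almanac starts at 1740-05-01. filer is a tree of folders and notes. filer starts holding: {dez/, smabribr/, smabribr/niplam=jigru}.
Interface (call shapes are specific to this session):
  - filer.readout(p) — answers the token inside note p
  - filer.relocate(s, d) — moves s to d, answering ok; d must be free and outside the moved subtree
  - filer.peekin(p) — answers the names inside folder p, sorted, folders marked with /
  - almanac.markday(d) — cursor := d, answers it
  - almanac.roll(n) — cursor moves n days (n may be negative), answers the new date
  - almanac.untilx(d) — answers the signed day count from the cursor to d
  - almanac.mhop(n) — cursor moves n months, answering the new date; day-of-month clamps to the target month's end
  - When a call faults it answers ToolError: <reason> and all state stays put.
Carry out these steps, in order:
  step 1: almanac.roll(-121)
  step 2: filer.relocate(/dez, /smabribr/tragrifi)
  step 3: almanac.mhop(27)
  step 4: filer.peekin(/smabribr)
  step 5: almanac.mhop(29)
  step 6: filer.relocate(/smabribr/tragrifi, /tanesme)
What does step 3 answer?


Then almanac.roll using n→-121, which returns 1740-01-01.
Invoking filer.relocate using s→/dez, d→/smabribr/tragrifi, → ok.
Then almanac.mhop using n→27, which returns 1742-04-01.
Next I call filer.peekin using p→/smabribr, and observe [niplam, tragrifi/].
Next I call almanac.mhop using n→29, → 1744-09-01.
Calling filer.relocate using s→/smabribr/tragrifi, d→/tanesme, and observe ok.

Answer: 1742-04-01


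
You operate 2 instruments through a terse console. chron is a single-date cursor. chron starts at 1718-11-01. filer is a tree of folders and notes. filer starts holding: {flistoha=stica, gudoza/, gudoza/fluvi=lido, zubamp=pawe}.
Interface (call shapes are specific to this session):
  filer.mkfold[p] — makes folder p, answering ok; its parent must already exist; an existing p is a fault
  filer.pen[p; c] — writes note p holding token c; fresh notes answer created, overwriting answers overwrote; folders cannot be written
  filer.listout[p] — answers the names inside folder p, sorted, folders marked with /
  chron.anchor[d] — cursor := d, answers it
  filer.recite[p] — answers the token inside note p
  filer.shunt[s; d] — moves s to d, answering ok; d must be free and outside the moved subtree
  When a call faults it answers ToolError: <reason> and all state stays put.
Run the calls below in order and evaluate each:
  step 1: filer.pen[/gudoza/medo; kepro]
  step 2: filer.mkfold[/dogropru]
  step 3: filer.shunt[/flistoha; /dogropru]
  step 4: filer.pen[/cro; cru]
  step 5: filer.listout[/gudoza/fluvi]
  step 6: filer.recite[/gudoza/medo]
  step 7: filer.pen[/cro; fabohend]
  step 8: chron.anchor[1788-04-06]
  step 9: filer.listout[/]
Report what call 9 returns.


CALL filer.pen[/gudoza/medo; kepro]
RET  created
CALL filer.mkfold[/dogropru]
RET  ok
CALL filer.shunt[/flistoha; /dogropru]
RET  ToolError: exists
CALL filer.pen[/cro; cru]
RET  created
CALL filer.listout[/gudoza/fluvi]
RET  ToolError: not a directory
CALL filer.recite[/gudoza/medo]
RET  kepro
CALL filer.pen[/cro; fabohend]
RET  overwrote
CALL chron.anchor[1788-04-06]
RET  1788-04-06
CALL filer.listout[/]
RET  [cro, dogropru/, flistoha, gudoza/, zubamp]

Answer: [cro, dogropru/, flistoha, gudoza/, zubamp]


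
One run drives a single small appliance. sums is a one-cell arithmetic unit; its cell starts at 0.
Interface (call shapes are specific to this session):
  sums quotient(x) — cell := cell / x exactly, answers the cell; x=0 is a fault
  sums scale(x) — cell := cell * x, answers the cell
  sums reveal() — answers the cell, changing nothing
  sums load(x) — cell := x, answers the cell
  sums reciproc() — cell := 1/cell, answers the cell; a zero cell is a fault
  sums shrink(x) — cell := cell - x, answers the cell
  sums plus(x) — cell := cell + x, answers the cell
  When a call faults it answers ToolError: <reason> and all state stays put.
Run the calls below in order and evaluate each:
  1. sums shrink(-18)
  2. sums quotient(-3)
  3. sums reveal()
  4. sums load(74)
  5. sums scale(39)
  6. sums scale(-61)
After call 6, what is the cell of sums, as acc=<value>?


;; 1. sums shrink(x→-18) : 18
;; 2. sums quotient(x→-3) : -6
;; 3. sums reveal() : -6
;; 4. sums load(x→74) : 74
;; 5. sums scale(x→39) : 2886
;; 6. sums scale(x→-61) : -176046

Answer: acc=-176046


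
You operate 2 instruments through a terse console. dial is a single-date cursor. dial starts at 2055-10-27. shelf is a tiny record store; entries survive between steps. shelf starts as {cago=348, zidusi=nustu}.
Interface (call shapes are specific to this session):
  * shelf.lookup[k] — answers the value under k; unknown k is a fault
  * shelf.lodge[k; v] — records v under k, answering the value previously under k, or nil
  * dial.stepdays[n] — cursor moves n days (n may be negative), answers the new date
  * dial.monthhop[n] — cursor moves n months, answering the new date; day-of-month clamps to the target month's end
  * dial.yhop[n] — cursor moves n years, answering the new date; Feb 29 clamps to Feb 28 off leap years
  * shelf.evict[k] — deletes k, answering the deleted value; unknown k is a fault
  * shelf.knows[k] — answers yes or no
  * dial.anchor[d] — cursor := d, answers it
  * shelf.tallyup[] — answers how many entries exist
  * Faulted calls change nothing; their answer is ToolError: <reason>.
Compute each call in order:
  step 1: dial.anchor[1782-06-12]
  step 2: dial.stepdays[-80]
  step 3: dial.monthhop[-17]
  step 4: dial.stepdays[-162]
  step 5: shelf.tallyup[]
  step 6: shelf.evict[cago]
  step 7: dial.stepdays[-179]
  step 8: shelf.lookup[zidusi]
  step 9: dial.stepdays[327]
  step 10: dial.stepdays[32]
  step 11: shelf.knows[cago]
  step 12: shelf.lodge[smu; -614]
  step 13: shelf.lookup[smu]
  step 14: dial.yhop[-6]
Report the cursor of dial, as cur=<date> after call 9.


I use anchor with 1782-06-12, giving 1782-06-12.
I use stepdays with -80, and see 1782-03-24.
Invoking monthhop with -17, — result: 1780-10-24.
I invoke stepdays with -162, — result: 1780-05-15.
I run tallyup(), giving 2.
I use evict with cago, and see 348.
Now I run stepdays with -179: 1779-11-18.
I try lookup with zidusi, and see nustu.
Invoking stepdays with 327, which returns 1780-10-10.
Next I call stepdays with 32, and get 1780-11-11.
Now I run knows with cago, giving no.
Calling lodge with smu, -614, and see nil.
Then lookup with smu: -614.
Now I run yhop with -6, and observe 1774-11-11.

Answer: cur=1780-10-10


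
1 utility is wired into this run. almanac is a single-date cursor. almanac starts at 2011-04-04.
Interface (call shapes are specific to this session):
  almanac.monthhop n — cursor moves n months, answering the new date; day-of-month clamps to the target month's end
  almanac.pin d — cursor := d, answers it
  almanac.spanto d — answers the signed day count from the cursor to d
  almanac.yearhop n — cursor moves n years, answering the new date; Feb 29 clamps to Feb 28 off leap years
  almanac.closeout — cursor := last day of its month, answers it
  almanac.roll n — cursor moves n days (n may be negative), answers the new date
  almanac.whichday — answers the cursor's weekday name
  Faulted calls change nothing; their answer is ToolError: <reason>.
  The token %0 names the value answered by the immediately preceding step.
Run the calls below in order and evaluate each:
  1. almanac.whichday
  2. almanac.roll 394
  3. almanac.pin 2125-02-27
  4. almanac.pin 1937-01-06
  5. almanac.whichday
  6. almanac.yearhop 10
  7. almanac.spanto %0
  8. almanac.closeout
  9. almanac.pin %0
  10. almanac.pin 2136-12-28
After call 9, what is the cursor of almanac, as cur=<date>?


I call whichday, giving Monday.
I use roll on n='394', which returns 2012-05-02.
Using pin on d='2125-02-27', and see 2125-02-27.
I invoke pin on d='1937-01-06', and see 1937-01-06.
Calling whichday(), → Wednesday.
Next I call yearhop on n='10', → 1947-01-06.
Calling spanto on d='%0', and get 0.
Then closeout(), → 1947-01-31.
Next I call pin on d='%0', → 1947-01-31.
I try pin on d='2136-12-28', and observe 2136-12-28.

Answer: cur=1947-01-31


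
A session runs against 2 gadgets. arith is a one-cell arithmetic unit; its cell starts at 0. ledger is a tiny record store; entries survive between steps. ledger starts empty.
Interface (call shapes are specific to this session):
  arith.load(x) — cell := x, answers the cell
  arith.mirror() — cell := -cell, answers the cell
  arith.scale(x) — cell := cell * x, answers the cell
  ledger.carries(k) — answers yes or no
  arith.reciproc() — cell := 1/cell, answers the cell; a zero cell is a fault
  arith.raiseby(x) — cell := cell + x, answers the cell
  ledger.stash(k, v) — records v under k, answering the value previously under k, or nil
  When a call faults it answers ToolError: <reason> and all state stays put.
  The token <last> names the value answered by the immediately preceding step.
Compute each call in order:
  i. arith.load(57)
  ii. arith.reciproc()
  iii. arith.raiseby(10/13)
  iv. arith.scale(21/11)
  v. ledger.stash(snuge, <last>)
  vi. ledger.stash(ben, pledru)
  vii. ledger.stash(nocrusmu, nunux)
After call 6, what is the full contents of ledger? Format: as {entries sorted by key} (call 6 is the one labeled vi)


>> arith.load(57)
<< 57
>> arith.reciproc()
<< 1/57
>> arith.raiseby(10/13)
<< 583/741
>> arith.scale(21/11)
<< 371/247
>> ledger.stash(snuge, <last>)
<< nil
>> ledger.stash(ben, pledru)
<< nil
>> ledger.stash(nocrusmu, nunux)
<< nil

Answer: {ben=pledru, snuge=371/247}


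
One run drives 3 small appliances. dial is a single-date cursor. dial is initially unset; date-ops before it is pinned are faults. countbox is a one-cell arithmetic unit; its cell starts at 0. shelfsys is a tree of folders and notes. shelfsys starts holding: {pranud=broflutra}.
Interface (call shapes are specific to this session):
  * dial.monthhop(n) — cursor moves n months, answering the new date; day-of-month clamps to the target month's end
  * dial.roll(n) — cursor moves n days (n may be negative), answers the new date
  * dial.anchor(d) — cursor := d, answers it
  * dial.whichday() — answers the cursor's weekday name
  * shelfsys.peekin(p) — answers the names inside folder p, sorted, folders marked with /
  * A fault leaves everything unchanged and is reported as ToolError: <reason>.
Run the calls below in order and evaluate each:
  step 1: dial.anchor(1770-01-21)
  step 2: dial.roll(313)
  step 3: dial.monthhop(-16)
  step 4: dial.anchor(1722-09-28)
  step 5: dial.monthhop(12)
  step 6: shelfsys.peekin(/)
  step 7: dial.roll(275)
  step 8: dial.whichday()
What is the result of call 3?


Answer: 1769-07-30

Derivation:
;; 1. dial.anchor(d=1770-01-21) == 1770-01-21
;; 2. dial.roll(n=313) == 1770-11-30
;; 3. dial.monthhop(n=-16) == 1769-07-30
;; 4. dial.anchor(d=1722-09-28) == 1722-09-28
;; 5. dial.monthhop(n=12) == 1723-09-28
;; 6. shelfsys.peekin(p=/) == [pranud]
;; 7. dial.roll(n=275) == 1724-06-29
;; 8. dial.whichday() == Thursday


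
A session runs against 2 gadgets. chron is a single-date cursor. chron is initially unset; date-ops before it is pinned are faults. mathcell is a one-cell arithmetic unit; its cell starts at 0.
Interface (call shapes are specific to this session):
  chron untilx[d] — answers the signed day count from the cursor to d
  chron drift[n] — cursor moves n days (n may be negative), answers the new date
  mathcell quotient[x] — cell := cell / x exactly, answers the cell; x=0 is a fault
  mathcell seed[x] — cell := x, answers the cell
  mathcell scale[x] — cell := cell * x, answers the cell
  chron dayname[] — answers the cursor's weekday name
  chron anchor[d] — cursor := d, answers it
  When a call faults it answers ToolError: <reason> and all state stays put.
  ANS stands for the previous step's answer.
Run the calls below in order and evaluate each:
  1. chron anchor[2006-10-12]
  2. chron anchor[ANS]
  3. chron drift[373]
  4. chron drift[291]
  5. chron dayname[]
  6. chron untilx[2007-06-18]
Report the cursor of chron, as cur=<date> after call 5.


Answer: cur=2008-08-06

Derivation:
Step: chron anchor[d='2006-10-12']
Result: 2006-10-12
Step: chron anchor[d='ANS']
Result: 2006-10-12
Step: chron drift[n='373']
Result: 2007-10-20
Step: chron drift[n='291']
Result: 2008-08-06
Step: chron dayname[]
Result: Wednesday
Step: chron untilx[d='2007-06-18']
Result: -415


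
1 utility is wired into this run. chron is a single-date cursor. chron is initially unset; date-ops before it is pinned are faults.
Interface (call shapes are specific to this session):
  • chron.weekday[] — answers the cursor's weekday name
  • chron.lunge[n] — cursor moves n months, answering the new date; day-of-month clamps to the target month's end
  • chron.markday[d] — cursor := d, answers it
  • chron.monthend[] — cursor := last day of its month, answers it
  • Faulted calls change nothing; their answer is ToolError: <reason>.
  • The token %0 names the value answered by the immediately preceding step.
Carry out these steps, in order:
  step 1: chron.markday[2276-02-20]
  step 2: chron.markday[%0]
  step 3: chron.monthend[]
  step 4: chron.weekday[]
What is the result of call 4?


Act: markday[d: 2276-02-20]
Obs: 2276-02-20
Act: markday[d: %0]
Obs: 2276-02-20
Act: monthend[]
Obs: 2276-02-29
Act: weekday[]
Obs: Tuesday

Answer: Tuesday


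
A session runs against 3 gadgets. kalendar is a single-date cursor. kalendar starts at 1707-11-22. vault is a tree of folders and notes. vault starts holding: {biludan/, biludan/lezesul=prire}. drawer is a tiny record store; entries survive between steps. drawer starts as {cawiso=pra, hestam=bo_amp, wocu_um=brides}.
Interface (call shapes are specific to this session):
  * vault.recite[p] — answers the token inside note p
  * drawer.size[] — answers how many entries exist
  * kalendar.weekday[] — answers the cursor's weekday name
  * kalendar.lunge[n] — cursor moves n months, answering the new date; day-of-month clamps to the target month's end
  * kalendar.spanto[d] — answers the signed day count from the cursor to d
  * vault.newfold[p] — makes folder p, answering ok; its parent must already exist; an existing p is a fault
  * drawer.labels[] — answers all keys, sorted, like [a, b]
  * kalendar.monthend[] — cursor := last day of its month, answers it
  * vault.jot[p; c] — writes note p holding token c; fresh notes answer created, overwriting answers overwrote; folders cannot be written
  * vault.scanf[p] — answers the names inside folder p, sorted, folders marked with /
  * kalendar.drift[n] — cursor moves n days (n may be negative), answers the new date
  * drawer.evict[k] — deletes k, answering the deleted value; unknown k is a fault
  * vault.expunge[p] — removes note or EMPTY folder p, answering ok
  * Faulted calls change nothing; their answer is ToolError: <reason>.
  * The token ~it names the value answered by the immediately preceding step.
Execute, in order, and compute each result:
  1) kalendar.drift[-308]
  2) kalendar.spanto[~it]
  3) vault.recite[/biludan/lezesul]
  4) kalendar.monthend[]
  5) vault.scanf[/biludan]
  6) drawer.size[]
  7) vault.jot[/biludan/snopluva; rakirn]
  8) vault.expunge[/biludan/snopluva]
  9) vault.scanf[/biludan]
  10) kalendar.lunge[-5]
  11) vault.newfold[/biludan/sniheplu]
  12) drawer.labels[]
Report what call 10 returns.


Answer: 1706-08-31

Derivation:
CALL kalendar.drift[n→-308]
RET  1707-01-18
CALL kalendar.spanto[d→~it]
RET  0
CALL vault.recite[p→/biludan/lezesul]
RET  prire
CALL kalendar.monthend[]
RET  1707-01-31
CALL vault.scanf[p→/biludan]
RET  [lezesul]
CALL drawer.size[]
RET  3
CALL vault.jot[p→/biludan/snopluva; c→rakirn]
RET  created
CALL vault.expunge[p→/biludan/snopluva]
RET  ok
CALL vault.scanf[p→/biludan]
RET  [lezesul]
CALL kalendar.lunge[n→-5]
RET  1706-08-31
CALL vault.newfold[p→/biludan/sniheplu]
RET  ok
CALL drawer.labels[]
RET  [cawiso, hestam, wocu_um]


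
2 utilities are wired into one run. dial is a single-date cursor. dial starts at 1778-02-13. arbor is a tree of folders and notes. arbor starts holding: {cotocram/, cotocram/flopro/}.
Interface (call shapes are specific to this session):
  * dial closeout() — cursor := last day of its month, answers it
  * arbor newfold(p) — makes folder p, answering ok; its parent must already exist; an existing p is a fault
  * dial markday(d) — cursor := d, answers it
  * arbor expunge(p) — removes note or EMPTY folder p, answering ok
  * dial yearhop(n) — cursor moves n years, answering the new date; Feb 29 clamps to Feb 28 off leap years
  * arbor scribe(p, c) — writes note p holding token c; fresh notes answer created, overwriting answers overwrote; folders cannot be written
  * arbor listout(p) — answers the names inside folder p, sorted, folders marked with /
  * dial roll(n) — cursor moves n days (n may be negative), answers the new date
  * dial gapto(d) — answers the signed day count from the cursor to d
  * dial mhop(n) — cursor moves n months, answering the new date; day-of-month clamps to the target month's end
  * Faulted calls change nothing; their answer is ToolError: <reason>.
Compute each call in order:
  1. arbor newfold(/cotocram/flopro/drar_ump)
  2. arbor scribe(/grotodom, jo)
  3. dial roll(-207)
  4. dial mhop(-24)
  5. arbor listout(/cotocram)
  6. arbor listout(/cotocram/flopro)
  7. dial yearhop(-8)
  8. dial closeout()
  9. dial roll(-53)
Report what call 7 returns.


Answer: 1767-07-21

Derivation:
! 1. arbor newfold(p→/cotocram/flopro/drar_ump) -> ok
! 2. arbor scribe(p→/grotodom, c→jo) -> created
! 3. dial roll(n→-207) -> 1777-07-21
! 4. dial mhop(n→-24) -> 1775-07-21
! 5. arbor listout(p→/cotocram) -> [flopro/]
! 6. arbor listout(p→/cotocram/flopro) -> [drar_ump/]
! 7. dial yearhop(n→-8) -> 1767-07-21
! 8. dial closeout() -> 1767-07-31
! 9. dial roll(n→-53) -> 1767-06-08


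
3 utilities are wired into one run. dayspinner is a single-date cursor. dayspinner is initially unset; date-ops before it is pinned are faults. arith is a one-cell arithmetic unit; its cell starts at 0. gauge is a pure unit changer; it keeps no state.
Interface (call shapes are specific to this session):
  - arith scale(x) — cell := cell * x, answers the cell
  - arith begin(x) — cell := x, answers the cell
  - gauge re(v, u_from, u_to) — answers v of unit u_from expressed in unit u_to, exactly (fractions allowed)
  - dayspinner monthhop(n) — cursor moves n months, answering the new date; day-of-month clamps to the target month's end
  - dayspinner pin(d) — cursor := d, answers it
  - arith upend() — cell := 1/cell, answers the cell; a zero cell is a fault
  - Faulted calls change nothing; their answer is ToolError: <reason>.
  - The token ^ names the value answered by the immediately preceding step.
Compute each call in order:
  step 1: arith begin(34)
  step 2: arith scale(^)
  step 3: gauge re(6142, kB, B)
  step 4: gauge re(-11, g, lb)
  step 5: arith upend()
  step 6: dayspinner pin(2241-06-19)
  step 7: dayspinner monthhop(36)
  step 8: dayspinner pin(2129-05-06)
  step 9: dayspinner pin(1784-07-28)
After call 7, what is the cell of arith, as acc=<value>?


I try arith begin passing 34, and get 34.
Calling arith scale passing ^, yielding 1156.
I call gauge re passing 6142, kB, B, yielding 6142000.
Next I call gauge re passing -11, g, lb, and observe -100000/4123567.
I run arith upend(), and get 1/1156.
I invoke dayspinner pin passing 2241-06-19, — result: 2241-06-19.
I call dayspinner monthhop passing 36, → 2244-06-19.
I run dayspinner pin passing 2129-05-06, and see 2129-05-06.
I run dayspinner pin passing 1784-07-28: 1784-07-28.

Answer: acc=1/1156


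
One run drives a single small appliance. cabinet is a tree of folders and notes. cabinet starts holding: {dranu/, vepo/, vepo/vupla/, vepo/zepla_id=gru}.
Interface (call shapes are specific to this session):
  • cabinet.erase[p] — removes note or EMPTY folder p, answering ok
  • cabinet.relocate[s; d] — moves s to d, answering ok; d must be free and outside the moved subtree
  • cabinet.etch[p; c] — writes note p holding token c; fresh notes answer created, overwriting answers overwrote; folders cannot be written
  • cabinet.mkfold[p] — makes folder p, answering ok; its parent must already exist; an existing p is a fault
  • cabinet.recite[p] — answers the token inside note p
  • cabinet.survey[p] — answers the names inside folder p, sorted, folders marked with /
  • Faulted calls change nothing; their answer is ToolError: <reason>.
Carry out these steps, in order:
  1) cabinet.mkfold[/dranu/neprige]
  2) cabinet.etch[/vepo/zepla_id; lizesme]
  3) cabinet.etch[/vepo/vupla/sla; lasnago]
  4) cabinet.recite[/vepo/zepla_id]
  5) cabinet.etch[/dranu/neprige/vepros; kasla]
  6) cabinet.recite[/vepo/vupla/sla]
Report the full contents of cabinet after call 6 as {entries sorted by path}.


> cabinet.mkfold p: /dranu/neprige
:: ok
> cabinet.etch p: /vepo/zepla_id c: lizesme
:: overwrote
> cabinet.etch p: /vepo/vupla/sla c: lasnago
:: created
> cabinet.recite p: /vepo/zepla_id
:: lizesme
> cabinet.etch p: /dranu/neprige/vepros c: kasla
:: created
> cabinet.recite p: /vepo/vupla/sla
:: lasnago

Answer: {dranu/, dranu/neprige/, dranu/neprige/vepros=kasla, vepo/, vepo/vupla/, vepo/vupla/sla=lasnago, vepo/zepla_id=lizesme}


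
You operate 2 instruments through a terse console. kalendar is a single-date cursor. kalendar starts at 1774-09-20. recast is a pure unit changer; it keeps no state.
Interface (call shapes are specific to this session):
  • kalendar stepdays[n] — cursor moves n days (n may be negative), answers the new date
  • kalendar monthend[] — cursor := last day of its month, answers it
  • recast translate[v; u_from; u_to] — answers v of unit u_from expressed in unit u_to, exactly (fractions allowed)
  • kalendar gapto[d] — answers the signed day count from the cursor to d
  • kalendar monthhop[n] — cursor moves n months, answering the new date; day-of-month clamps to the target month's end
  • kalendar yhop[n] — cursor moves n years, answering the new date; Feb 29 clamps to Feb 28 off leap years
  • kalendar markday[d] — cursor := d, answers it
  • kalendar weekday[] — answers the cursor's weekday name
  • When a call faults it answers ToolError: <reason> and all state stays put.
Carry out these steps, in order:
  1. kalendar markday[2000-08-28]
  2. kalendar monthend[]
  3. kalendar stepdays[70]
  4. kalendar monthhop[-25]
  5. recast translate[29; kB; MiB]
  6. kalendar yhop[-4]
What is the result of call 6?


Then kalendar markday with d: 2000-08-28, → 2000-08-28.
I run kalendar monthend(), and get 2000-08-31.
Invoking kalendar stepdays with n: 70, and observe 2000-11-09.
Now I run kalendar monthhop with n: -25, and get 1998-10-09.
I call recast translate with v: 29, u_from: kB, u_to: MiB, giving 3625/131072.
Next I call kalendar yhop with n: -4, and get 1994-10-09.

Answer: 1994-10-09


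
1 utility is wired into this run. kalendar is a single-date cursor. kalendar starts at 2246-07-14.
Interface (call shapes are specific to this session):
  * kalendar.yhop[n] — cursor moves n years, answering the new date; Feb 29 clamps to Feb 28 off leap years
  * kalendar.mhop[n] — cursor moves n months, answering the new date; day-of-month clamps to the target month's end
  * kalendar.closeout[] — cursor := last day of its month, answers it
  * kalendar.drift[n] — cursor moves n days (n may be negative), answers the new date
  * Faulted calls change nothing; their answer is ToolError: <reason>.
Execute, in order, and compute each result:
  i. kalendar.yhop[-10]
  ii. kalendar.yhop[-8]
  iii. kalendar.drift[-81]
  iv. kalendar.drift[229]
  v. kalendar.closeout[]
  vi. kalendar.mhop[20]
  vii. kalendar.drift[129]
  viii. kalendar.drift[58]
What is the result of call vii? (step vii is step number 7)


Answer: 2231-01-07

Derivation:
Act: kalendar.yhop[n=-10]
Obs: 2236-07-14
Act: kalendar.yhop[n=-8]
Obs: 2228-07-14
Act: kalendar.drift[n=-81]
Obs: 2228-04-24
Act: kalendar.drift[n=229]
Obs: 2228-12-09
Act: kalendar.closeout[]
Obs: 2228-12-31
Act: kalendar.mhop[n=20]
Obs: 2230-08-31
Act: kalendar.drift[n=129]
Obs: 2231-01-07
Act: kalendar.drift[n=58]
Obs: 2231-03-06


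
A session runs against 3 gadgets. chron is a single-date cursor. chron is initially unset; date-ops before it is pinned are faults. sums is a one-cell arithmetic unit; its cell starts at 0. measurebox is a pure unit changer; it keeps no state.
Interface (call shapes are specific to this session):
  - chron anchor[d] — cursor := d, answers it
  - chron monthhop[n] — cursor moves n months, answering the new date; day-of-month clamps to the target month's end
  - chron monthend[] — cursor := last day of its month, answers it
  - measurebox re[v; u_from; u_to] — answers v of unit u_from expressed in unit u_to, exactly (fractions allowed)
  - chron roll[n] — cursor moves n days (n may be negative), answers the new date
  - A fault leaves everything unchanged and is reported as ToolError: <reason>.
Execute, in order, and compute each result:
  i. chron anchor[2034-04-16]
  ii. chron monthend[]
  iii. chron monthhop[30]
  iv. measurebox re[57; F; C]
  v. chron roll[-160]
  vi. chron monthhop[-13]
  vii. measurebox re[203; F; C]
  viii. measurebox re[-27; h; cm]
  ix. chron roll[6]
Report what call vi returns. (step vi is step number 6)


>>> chron anchor 2034-04-16
:: 2034-04-16
>>> chron monthend
:: 2034-04-30
>>> chron monthhop 30
:: 2036-10-30
>>> measurebox re 57 F C
:: 125/9
>>> chron roll -160
:: 2036-05-23
>>> chron monthhop -13
:: 2035-04-23
>>> measurebox re 203 F C
:: 95
>>> measurebox re -27 h cm
:: ToolError: incompatible units
>>> chron roll 6
:: 2035-04-29

Answer: 2035-04-23


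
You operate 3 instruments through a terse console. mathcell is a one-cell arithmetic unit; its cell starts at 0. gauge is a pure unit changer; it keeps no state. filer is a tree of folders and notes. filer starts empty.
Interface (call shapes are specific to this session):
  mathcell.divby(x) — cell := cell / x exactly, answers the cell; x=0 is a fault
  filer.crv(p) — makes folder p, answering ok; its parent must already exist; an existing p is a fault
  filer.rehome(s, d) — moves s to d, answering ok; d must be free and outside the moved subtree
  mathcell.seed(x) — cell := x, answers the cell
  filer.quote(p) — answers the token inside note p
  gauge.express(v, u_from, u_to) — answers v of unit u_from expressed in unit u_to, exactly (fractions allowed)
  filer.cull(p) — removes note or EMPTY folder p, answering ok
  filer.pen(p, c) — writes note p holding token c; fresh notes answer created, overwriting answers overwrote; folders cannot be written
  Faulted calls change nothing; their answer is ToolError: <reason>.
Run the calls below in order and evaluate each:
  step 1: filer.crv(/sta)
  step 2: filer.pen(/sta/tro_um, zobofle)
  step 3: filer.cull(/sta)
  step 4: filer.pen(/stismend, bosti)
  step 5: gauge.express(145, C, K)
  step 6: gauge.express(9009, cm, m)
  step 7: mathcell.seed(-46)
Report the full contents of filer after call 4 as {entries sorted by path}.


Act: crv[p='/sta']
Obs: ok
Act: pen[p='/sta/tro_um'; c='zobofle']
Obs: created
Act: cull[p='/sta']
Obs: ToolError: not empty
Act: pen[p='/stismend'; c='bosti']
Obs: created
Act: express[v='145'; u_from='C'; u_to='K']
Obs: 8363/20
Act: express[v='9009'; u_from='cm'; u_to='m']
Obs: 9009/100
Act: seed[x='-46']
Obs: -46

Answer: {sta/, sta/tro_um=zobofle, stismend=bosti}


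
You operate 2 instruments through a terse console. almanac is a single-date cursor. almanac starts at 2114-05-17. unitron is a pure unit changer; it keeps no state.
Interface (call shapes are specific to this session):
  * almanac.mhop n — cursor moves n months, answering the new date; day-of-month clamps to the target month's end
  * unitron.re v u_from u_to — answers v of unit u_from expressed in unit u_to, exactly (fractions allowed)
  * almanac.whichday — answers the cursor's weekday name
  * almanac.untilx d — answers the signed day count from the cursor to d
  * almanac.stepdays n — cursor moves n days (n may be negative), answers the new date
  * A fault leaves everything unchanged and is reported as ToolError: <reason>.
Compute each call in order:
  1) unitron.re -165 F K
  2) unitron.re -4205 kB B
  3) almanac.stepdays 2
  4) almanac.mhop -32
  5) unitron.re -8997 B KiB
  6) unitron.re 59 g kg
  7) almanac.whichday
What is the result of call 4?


Answer: 2111-09-19

Derivation:
·→ unitron.re(v: -165, u_from: F, u_to: K)
·← 29467/180
·→ unitron.re(v: -4205, u_from: kB, u_to: B)
·← -4205000
·→ almanac.stepdays(n: 2)
·← 2114-05-19
·→ almanac.mhop(n: -32)
·← 2111-09-19
·→ unitron.re(v: -8997, u_from: B, u_to: KiB)
·← -8997/1024
·→ unitron.re(v: 59, u_from: g, u_to: kg)
·← 59/1000
·→ almanac.whichday()
·← Saturday


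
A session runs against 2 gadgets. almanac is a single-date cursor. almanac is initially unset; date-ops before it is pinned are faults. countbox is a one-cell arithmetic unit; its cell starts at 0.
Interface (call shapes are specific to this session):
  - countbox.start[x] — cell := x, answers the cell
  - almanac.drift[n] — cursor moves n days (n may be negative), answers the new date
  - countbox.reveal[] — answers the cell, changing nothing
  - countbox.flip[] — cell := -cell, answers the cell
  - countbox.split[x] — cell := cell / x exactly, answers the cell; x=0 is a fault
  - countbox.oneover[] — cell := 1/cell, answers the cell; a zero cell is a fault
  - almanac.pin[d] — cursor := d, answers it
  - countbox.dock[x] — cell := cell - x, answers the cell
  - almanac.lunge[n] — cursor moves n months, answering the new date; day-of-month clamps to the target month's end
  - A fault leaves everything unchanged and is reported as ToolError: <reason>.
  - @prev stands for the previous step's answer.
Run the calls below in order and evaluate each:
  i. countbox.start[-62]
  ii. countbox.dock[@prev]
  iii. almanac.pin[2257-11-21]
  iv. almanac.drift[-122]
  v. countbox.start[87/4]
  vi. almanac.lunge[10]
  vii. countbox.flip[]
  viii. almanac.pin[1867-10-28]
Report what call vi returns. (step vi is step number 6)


~$ start -62
  -62
~$ dock @prev
  0
~$ pin 2257-11-21
  2257-11-21
~$ drift -122
  2257-07-22
~$ start 87/4
  87/4
~$ lunge 10
  2258-05-22
~$ flip
  -87/4
~$ pin 1867-10-28
  1867-10-28

Answer: 2258-05-22


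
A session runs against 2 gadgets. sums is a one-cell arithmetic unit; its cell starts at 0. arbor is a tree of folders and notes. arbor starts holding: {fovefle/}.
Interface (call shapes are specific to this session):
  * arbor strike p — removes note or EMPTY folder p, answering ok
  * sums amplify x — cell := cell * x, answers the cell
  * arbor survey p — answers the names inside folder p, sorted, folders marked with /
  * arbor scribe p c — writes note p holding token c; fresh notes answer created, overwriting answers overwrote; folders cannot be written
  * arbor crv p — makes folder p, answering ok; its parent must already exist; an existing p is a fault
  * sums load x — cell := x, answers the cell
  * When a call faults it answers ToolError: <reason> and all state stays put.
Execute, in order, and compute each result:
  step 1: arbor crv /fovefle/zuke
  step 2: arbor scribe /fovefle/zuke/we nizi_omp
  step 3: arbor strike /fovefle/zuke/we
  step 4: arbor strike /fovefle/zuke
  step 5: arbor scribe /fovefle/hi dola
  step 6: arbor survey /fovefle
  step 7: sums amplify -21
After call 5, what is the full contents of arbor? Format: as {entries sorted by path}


Answer: {fovefle/, fovefle/hi=dola}

Derivation:
Next I call arbor crv passing p=/fovefle/zuke: ok.
Next I call arbor scribe passing p=/fovefle/zuke/we, c=nizi_omp, and get created.
I call arbor strike passing p=/fovefle/zuke/we, and see ok.
I call arbor strike passing p=/fovefle/zuke, → ok.
I run arbor scribe passing p=/fovefle/hi, c=dola, giving created.
Invoking arbor survey passing p=/fovefle, and observe [hi].
I run sums amplify passing x=-21, → 0.


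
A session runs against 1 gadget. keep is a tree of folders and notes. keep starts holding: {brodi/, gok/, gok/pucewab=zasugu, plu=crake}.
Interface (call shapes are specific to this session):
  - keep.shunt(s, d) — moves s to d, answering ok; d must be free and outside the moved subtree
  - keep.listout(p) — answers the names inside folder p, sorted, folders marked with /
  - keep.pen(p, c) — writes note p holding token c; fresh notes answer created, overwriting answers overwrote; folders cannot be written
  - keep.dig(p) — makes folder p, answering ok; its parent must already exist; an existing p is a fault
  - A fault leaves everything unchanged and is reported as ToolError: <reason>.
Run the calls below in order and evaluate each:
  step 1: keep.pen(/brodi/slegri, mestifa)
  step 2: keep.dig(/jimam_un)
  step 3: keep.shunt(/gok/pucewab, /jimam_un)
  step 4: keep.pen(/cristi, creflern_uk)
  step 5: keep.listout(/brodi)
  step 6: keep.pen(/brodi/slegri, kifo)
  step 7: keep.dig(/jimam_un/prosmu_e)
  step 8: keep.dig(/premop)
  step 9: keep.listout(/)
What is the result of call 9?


$ keep.pen p→/brodi/slegri c→mestifa
[out] created
$ keep.dig p→/jimam_un
[out] ok
$ keep.shunt s→/gok/pucewab d→/jimam_un
[out] ToolError: exists
$ keep.pen p→/cristi c→creflern_uk
[out] created
$ keep.listout p→/brodi
[out] [slegri]
$ keep.pen p→/brodi/slegri c→kifo
[out] overwrote
$ keep.dig p→/jimam_un/prosmu_e
[out] ok
$ keep.dig p→/premop
[out] ok
$ keep.listout p→/
[out] [brodi/, cristi, gok/, jimam_un/, plu, premop/]

Answer: [brodi/, cristi, gok/, jimam_un/, plu, premop/]


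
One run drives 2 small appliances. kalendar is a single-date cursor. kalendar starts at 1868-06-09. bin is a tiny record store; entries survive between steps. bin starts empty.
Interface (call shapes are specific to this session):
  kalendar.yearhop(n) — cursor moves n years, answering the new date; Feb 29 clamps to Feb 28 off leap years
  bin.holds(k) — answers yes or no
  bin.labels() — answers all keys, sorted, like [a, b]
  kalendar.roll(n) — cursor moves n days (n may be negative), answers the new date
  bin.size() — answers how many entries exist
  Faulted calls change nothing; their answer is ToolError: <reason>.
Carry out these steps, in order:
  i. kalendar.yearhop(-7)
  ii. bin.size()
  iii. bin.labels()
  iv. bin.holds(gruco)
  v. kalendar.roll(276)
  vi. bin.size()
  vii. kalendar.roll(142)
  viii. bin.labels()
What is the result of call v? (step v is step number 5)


Answer: 1862-03-12

Derivation:
I run kalendar.yearhop on -7, yielding 1861-06-09.
Now I run bin.size(), which returns 0.
Next I call bin.labels(), and get [].
Invoking bin.holds on gruco: no.
I run kalendar.roll on 276, yielding 1862-03-12.
Calling bin.size(), which returns 0.
Now I run kalendar.roll on 142, yielding 1862-08-01.
I invoke bin.labels(), — result: [].


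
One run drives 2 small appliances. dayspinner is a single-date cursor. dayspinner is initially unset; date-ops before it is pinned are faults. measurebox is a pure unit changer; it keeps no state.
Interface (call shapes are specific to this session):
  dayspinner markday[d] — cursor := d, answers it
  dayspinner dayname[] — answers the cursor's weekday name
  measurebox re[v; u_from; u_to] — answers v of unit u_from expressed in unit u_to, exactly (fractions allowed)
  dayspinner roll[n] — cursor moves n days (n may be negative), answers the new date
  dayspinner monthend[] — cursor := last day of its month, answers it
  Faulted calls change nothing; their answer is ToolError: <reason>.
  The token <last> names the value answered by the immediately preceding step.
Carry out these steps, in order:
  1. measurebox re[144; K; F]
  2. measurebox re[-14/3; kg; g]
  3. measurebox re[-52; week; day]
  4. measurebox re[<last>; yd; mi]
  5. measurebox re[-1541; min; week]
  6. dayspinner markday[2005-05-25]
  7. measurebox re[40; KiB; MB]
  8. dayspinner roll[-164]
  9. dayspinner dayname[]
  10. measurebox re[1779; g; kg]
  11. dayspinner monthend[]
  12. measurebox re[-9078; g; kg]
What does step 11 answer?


Answer: 2004-12-31

Derivation:
;; measurebox re(v=144, u_from=K, u_to=F) => -20047/100
;; measurebox re(v=-14/3, u_from=kg, u_to=g) => -14000/3
;; measurebox re(v=-52, u_from=week, u_to=day) => -364
;; measurebox re(v=<last>, u_from=yd, u_to=mi) => -91/440
;; measurebox re(v=-1541, u_from=min, u_to=week) => -1541/10080
;; dayspinner markday(d=2005-05-25) => 2005-05-25
;; measurebox re(v=40, u_from=KiB, u_to=MB) => 128/3125
;; dayspinner roll(n=-164) => 2004-12-12
;; dayspinner dayname() => Sunday
;; measurebox re(v=1779, u_from=g, u_to=kg) => 1779/1000
;; dayspinner monthend() => 2004-12-31
;; measurebox re(v=-9078, u_from=g, u_to=kg) => -4539/500


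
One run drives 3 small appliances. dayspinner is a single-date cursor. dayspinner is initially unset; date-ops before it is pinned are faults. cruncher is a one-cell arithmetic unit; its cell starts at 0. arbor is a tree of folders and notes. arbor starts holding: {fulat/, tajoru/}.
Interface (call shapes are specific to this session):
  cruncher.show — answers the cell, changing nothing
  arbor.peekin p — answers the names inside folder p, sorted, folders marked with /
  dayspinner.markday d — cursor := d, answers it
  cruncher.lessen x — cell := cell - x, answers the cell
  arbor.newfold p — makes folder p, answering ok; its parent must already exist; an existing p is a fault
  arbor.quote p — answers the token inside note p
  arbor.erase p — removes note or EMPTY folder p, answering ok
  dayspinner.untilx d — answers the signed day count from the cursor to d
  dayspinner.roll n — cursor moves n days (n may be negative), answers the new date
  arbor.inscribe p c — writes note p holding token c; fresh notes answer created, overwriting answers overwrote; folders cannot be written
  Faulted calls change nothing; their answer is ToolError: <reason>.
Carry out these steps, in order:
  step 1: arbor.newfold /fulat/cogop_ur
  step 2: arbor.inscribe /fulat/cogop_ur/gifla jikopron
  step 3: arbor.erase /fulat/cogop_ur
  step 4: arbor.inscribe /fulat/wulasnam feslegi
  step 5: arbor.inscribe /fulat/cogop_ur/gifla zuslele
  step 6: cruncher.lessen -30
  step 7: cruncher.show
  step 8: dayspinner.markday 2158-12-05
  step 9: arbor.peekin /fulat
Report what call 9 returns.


Answer: [cogop_ur/, wulasnam]

Derivation:
~$ arbor.newfold p=/fulat/cogop_ur
[out] ok
~$ arbor.inscribe p=/fulat/cogop_ur/gifla c=jikopron
[out] created
~$ arbor.erase p=/fulat/cogop_ur
[out] ToolError: not empty
~$ arbor.inscribe p=/fulat/wulasnam c=feslegi
[out] created
~$ arbor.inscribe p=/fulat/cogop_ur/gifla c=zuslele
[out] overwrote
~$ cruncher.lessen x=-30
[out] 30
~$ cruncher.show
[out] 30
~$ dayspinner.markday d=2158-12-05
[out] 2158-12-05
~$ arbor.peekin p=/fulat
[out] [cogop_ur/, wulasnam]
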